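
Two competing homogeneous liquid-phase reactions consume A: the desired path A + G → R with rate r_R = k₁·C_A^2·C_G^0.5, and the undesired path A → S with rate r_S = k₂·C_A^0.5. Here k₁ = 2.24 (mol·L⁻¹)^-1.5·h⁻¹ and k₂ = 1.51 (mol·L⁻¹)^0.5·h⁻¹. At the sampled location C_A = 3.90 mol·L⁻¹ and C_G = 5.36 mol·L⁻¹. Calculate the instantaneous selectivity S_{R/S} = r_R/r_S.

26.5

S_{R/S} = r_R/r_S = (k₁·C_A^2·C_G^0.5)/(k₂·C_A^0.5) = (k₁/k₂)·C_A^1.5·C_G^0.5.
= (2.24×3.900^2×5.360^0.5) / (1.51×3.900^0.5) = 78.88/2.982 = 26.5.
Since the desired path is higher order in A, keeping C_A high (PFR or concentrated feed) favours R.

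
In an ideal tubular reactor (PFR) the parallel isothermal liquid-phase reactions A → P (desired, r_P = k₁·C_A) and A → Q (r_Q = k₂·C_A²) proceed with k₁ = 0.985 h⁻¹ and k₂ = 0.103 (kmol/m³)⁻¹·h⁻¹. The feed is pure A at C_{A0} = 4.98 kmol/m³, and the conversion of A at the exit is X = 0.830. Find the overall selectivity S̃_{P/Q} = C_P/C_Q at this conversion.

C_A = C_{A0}(1−X) = 0.8466 kmol/m³.
Along a PFR/batch, dC_P/dC_A = −r_P/(r_P+r_Q) = −k₁/(k₁+k₂·C_A).
Integrating from C_{A0} to C_A: C_P = (0.985/0.103)·ln[(0.985+0.103·4.98)/(0.985+0.103·0.847)] = 9.563·ln(1.498/1.072) = 3.198 kmol/m³.
C_Q = (C_{A0}−C_A)−C_P = 0.9357 kmol/m³; S̃_{P/Q} = 3.198/0.9357 = 3.42.

3.42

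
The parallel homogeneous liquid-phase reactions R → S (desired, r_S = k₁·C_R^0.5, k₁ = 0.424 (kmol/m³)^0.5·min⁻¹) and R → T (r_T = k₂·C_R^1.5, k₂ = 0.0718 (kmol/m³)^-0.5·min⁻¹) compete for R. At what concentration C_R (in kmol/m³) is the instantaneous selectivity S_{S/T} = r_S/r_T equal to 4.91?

1.20 kmol/m³

S_{S/T} = (k₁/k₂)·C_R⁻¹ ⇒ C_R = (S·k₂/k₁)^(-1).
= (4.91×0.0718/0.424)^(-1) = (0.8315)^(-1) = 1.20 kmol/m³.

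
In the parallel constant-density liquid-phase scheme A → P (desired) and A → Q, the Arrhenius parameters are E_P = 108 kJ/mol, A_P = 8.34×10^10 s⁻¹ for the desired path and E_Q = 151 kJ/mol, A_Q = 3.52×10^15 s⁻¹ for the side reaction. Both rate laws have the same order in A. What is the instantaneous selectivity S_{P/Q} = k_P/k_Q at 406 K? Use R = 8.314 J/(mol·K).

Since both paths have the same order in A, the concentration cancels and S_{P/Q} = k_P/k_Q = (A_P/A_Q)·exp[(E_Q−E_P)/(RT)].
(E_Q−E_P)/(RT) = (151−108)×10³/(8.314×406) = 43000/3375 = 12.74.
k_P/k_Q = (8.34×10^10/3.52×10^15)·exp(12.74) = 2.369×10^-5 × 3.408×10^5 = 8.07.
Since E_P < E_Q, lowering the temperature improves selectivity toward P.

8.07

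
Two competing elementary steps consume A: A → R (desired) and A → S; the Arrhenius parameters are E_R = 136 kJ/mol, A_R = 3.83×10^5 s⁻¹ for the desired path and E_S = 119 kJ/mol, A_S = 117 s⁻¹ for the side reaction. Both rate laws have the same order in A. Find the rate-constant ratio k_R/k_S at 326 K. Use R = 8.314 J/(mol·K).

Since both paths have the same order in A, the concentration cancels and S_{R/S} = k_R/k_S = (A_R/A_S)·exp[(E_S−E_R)/(RT)].
(E_S−E_R)/(RT) = (119−136)×10³/(8.314×326) = -17000/2710 = -6.272.
k_R/k_S = (3.83×10^5/117)·exp(-6.272) = 3274 × 0.001888 = 6.18.
Since E_R > E_S, raising the temperature improves selectivity toward R.

6.18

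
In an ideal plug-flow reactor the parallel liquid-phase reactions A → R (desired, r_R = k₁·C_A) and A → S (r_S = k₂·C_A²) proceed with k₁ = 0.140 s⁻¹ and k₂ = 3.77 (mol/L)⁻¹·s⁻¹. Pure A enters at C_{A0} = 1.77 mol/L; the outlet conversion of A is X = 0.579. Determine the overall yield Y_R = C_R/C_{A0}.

0.0176

C_A = C_{A0}(1−X) = 0.7452 mol/L.
Along a PFR/batch, dC_R/dC_A = −r_R/(r_R+r_S) = −k₁/(k₁+k₂·C_A).
Integrating from C_{A0} to C_A: C_R = (0.140/3.77)·ln[(0.140+3.77·1.77)/(0.140+3.77·0.745)] = 0.03714·ln(6.813/2.949) = 0.03109 mol/L.
Y_R = C_R/C_{A0} = 0.03109/1.77 = 0.0176.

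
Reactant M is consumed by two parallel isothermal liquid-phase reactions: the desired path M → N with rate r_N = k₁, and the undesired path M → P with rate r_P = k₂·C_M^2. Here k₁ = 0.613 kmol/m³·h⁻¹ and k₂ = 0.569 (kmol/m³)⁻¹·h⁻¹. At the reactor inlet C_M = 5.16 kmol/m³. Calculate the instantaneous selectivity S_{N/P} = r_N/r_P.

S_{N/P} = r_N/r_P = (k₁)/(k₂·C_M^2) = (k₁/k₂)·C_M^-2.
= (0.613) / (0.569×5.160^2) = 0.6130/15.15 = 0.0405.
The undesired path is higher order in M, so low C_M (CSTR or dilute feed) favours N.

0.0405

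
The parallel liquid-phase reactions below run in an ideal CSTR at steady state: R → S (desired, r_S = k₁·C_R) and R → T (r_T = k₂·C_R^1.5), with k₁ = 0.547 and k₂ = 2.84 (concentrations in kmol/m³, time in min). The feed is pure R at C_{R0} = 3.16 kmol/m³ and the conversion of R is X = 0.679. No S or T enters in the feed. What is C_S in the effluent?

0.344 kmol/m³

Exit C_R = C_{R0}(1−X) = 3.16×0.321 = 1.014 kmol/m³.
Rates in a CSTR are evaluated at the outlet concentration: r_S = 0.547×1.014 = 0.5549, r_T = 2.84×1.014^1.5 = 2.901.
Fraction of consumed R going to S: r_S/(r_S+r_T) = 0.1605.
C_S = 0.1605·C_{R0}·X = 0.1605×3.16×0.679 = 0.344 kmol/m³.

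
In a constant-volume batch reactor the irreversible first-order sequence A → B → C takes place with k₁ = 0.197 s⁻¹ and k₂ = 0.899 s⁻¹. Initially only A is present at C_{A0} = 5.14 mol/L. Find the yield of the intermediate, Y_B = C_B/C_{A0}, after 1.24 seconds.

For first-order series with pure A initially, C_B(t) = k₁C_{A0}/(k₂−k₁)·(e^(−k₁t) − e^(−k₂t)).
e^(−k₁t) = e^(−0.197×1.24) = e^(−0.2443) = 0.7833; e^(−k₂t) = e^(−1.115) = 0.3280.
C_B = 0.197×5.14/(0.899−0.197) × (0.7833−0.3280) = 1.442×0.4553 = 0.6567 mol/L.
Y_B = C_B/C_{A0} = 0.6567/5.14 = 0.128.

0.128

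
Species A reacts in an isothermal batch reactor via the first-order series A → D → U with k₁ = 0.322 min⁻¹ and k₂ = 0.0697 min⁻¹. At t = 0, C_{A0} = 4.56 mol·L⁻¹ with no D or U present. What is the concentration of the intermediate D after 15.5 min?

The intermediate concentration in a first-order A→B→C sequence is C_D = k₁C_{A0}(e^(−k₁t) − e^(−k₂t))/(k₂−k₁).
e^(−k₁t) = e^(−0.322×15.5) = e^(−4.991) = 0.006799; e^(−k₂t) = e^(−1.080) = 0.3395.
C_D = 0.322×4.56/(0.0697−0.322) × (0.006799−0.3395) = (-5.820)×(-0.3327) = 1.936 mol·L⁻¹.

1.94 mol·L⁻¹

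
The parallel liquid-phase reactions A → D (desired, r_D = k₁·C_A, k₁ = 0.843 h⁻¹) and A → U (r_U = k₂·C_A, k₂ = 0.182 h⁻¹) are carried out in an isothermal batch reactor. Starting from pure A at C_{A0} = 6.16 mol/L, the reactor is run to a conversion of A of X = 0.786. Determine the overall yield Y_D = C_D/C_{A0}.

C_A = C_{A0}(1−X) = 1.318 mol/L.
Both paths are first order in A, so the instantaneous fraction to D is constant: dC_D/d(−C_A) = k₁/(k₁+k₂) = 0.8224.
C_D = 0.8224·(C_{A0}−C_A) = 0.8224×4.842 = 3.98 mol/L.
Y_D = C_D/C_{A0} = 3.982/6.16 = 0.646.

0.646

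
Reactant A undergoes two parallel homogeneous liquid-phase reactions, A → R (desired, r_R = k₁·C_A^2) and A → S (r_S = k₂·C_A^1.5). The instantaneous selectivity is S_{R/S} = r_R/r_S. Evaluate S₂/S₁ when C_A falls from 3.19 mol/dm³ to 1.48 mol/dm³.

S_{R/S} = (k₁/k₂)·C_A^0.5, so S₂/S₁ = (C_{A,2}/C_{A,1})^0.5.
= (1.48/3.19)^0.5 = (0.4639)^0.5 = 0.681.

0.681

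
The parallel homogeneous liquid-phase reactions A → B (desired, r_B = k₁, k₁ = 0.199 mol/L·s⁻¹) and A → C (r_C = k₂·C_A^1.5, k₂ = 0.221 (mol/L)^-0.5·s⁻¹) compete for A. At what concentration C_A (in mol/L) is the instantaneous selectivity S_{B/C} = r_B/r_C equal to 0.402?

1.71 mol/L

S_{B/C} = (k₁/k₂)·C_A^-1.5 ⇒ C_A = (S·k₂/k₁)^(1/(-1.5)).
= (0.402×0.221/0.199)^(-0.6667) = (0.4464)^(-0.6667) = 1.71 mol/L.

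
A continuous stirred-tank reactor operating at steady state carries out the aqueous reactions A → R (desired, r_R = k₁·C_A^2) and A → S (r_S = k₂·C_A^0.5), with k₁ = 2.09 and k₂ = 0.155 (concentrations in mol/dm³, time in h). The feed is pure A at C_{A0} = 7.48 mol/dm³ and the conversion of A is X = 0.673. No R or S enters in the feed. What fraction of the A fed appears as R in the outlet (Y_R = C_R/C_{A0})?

Exit C_A = C_{A0}(1−X) = 7.48×0.327 = 2.446 mol/dm³.
A CSTR operates uniformly at the exit composition, giving r_R = 12.50 and r_S = 0.2424 (each k·C_A^n at C_A = 2.446).
Fraction of consumed A going to R: r_R/(r_R+r_S) = 0.9810.
C_R = 0.9810·C_{A0}·X = 0.9810×7.48×0.673 = 4.94 mol/dm³; Y_R = C_R/C_{A0} = 0.660.

0.660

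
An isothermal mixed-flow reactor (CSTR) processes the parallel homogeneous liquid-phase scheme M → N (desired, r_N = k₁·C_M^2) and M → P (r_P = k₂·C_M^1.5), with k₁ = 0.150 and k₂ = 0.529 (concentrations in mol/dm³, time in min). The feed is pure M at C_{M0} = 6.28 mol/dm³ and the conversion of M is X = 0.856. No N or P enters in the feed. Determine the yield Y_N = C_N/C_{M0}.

Exit C_M = C_{M0}(1−X) = 6.28×0.144 = 0.9043 mol/dm³.
In a CSTR the entire volume is at exit conditions, so r_N = 0.150×0.9043^2 = 0.1227 and r_P = 0.529×0.9043^1.5 = 0.4549.
Fraction of consumed M going to N: r_N/(r_N+r_P) = 0.2124.
C_N = 0.2124·C_{M0}·X = 0.2124×6.28×0.856 = 1.14 mol/dm³; Y_N = C_N/C_{M0} = 0.182.

0.182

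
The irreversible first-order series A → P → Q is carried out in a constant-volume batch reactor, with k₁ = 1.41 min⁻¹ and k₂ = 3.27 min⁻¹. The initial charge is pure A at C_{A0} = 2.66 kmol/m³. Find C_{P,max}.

0.606 kmol/m³

Evaluating C_P at t_opt = ln(k₂/k₁)/(k₂−k₁) gives C_{P,max}/C_{A0} = (k₁/k₂)^[k₂/(k₂−k₁)].
= (1.41/3.27)^(3.27/(3.27−1.41)) = (0.4312)^(1.758) = 0.2279.
C_{P,max} = 0.2279×2.66 = 0.606 kmol/m³.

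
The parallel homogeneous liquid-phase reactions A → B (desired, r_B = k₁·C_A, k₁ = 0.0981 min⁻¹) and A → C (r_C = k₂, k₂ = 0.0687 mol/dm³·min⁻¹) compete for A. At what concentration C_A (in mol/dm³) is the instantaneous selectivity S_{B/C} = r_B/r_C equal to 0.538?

S_{B/C} = (k₁/k₂)·C_A ⇒ C_A = S·k₂/k₁.
= 0.538×0.0687/0.0981 = 0.377 mol/dm³.

0.377 mol/dm³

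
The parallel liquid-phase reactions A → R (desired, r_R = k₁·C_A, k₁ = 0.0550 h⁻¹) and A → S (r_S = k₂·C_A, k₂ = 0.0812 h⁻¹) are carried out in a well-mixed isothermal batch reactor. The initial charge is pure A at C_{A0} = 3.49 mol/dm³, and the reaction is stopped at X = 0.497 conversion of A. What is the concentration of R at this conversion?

0.700 mol/dm³

C_A = C_{A0}(1−X) = 1.755 mol/dm³.
Both paths are first order in A, so the instantaneous fraction to R is constant: dC_R/d(−C_A) = k₁/(k₁+k₂) = 0.4038.
C_R = 0.4038·(C_{A0}−C_A) = 0.4038×1.735 = 0.700 mol/dm³.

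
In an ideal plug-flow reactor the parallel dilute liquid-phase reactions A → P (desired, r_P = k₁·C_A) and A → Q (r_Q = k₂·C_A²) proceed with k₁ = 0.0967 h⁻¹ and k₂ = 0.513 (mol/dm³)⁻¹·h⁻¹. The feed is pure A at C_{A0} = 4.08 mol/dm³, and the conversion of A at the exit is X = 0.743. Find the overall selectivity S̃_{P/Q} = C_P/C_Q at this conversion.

C_A = C_{A0}(1−X) = 1.049 mol/dm³.
Along a PFR/batch, dC_P/dC_A = −r_P/(r_P+r_Q) = −k₁/(k₁+k₂·C_A).
Integrating from C_{A0} to C_A: C_P = (0.0967/0.513)·ln[(0.0967+0.513·4.08)/(0.0967+0.513·1.05)] = 0.1885·ln(2.190/0.6346) = 0.2335 mol/dm³.
C_Q = (C_{A0}−C_A)−C_P = 2.798 mol/dm³; S̃_{P/Q} = 0.2335/2.798 = 0.0834.

0.0834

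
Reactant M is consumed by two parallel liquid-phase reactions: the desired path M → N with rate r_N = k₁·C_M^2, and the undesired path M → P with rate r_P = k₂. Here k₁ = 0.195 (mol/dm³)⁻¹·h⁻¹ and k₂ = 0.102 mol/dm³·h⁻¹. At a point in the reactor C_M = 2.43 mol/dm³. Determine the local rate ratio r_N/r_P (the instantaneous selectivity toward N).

11.3

S_{N/P} = r_N/r_P = (k₁·C_M^2)/(k₂) = (k₁/k₂)·C_M^2.
= (0.195×2.430^2) / (0.102) = 1.151/0.1020 = 11.3.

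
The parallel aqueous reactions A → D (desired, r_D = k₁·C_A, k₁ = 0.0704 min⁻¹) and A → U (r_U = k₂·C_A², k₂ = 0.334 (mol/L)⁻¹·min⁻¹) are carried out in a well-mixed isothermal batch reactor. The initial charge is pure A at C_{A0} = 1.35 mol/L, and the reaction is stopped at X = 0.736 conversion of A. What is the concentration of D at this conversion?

C_A = C_{A0}(1−X) = 0.3564 mol/L.
Along a PFR/batch, dC_D/dC_A = −r_D/(r_D+r_U) = −k₁/(k₁+k₂·C_A).
Integrating from C_{A0} to C_A: C_D = (0.0704/0.334)·ln[(0.0704+0.334·1.35)/(0.0704+0.334·0.356)] = 0.2108·ln(0.5213/0.1894) = 0.2134 mol/L.

0.213 mol/L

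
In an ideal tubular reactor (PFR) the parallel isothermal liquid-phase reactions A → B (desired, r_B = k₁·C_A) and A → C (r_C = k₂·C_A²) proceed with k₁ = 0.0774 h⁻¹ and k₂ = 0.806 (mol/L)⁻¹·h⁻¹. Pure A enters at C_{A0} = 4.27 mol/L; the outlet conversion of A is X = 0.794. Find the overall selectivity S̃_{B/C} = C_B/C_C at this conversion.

0.0443

C_A = C_{A0}(1−X) = 0.8796 mol/L.
Along a PFR/batch, dC_B/dC_A = −r_B/(r_B+r_C) = −k₁/(k₁+k₂·C_A).
Integrating from C_{A0} to C_A: C_B = (0.0774/0.806)·ln[(0.0774+0.806·4.27)/(0.0774+0.806·0.880)] = 0.09603·ln(3.519/0.7864) = 0.1439 mol/L.
C_C = (C_{A0}−C_A)−C_B = 3.246 mol/L; S̃_{B/C} = 0.1439/3.246 = 0.0443.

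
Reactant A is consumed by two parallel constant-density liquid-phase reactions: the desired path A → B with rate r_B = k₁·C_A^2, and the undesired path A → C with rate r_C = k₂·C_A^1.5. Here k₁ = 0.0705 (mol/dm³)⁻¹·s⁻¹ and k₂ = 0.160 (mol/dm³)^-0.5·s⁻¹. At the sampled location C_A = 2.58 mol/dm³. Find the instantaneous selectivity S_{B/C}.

S_{B/C} = r_B/r_C = (k₁·C_A^2)/(k₂·C_A^1.5) = (k₁/k₂)·C_A^0.5.
= (0.0705×2.580^2) / (0.160×2.580^1.5) = 0.4693/0.6631 = 0.708.

0.708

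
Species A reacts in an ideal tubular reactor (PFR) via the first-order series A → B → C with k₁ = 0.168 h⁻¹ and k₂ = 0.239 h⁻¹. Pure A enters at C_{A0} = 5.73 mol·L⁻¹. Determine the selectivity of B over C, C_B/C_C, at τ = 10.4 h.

For first-order series with pure A initially, C_B(τ) = k₁C_{A0}/(k₂−k₁)·(e^(−k₁τ) − e^(−k₂τ)).
e^(−k₁τ) = e^(−0.168×10.4) = e^(−1.747) = 0.1743; e^(−k₂τ) = e^(−2.486) = 0.08328.
C_B = 0.168×5.73/(0.239−0.168) × (0.1743−0.08328) = 13.56×0.09099 = 1.234 mol·L⁻¹.
C_A = C_{A0}e^(−k₁τ) = 0.9985 mol·L⁻¹, so C_C = C_{A0}−C_A−C_B = 3.498 mol·L⁻¹; C_B/C_C = 0.353.

0.353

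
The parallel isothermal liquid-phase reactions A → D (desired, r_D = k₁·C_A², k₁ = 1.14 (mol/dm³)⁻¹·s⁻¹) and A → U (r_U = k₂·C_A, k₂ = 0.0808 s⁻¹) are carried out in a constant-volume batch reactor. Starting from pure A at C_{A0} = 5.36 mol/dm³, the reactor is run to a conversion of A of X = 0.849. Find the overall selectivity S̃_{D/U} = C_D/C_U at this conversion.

34.3

C_A = C_{A0}(1−X) = 0.8094 mol/dm³.
Along a PFR/batch, dC_U/dC_A = −r_U/(r_D+r_U) = −k₂/(k₂+k₁·C_A).
Integrating from C_{A0} to C_A: C_U = (0.0808/1.14)·ln[(0.0808+1.14·5.36)/(0.0808+1.14·0.809)] = 0.07088·ln(6.191/1.003) = 0.1290 mol/dm³.
Then C_D = (C_{A0}−C_A) − C_U = 4.551 − 0.1290 = 4.422 mol/dm³.
S̃_{D/U} = C_D/C_U = 4.422/0.1290 = 34.3.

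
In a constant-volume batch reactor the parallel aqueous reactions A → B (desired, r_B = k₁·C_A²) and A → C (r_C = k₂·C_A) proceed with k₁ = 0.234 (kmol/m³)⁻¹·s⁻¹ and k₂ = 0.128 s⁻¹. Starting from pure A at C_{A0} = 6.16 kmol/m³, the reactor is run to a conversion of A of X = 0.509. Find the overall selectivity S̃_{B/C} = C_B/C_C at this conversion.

8.10

C_A = C_{A0}(1−X) = 3.025 kmol/m³.
Along a PFR/batch, dC_C/dC_A = −r_C/(r_B+r_C) = −k₂/(k₂+k₁·C_A).
Integrating from C_{A0} to C_A: C_C = (0.128/0.234)·ln[(0.128+0.234·6.16)/(0.128+0.234·3.02)] = 0.5470·ln(1.569/0.8357) = 0.3447 kmol/m³.
Then C_B = (C_{A0}−C_A) − C_C = 3.135 − 0.3447 = 2.791 kmol/m³.
S̃_{B/C} = C_B/C_C = 2.791/0.3447 = 8.10.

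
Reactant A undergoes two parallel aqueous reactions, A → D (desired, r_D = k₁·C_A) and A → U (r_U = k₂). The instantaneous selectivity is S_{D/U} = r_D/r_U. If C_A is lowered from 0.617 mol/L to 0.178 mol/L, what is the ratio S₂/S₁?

S_{D/U} = (k₁/k₂)·C_A, so S₂/S₁ = (C_{A,2}/C_{A,1}).
= 0.178/0.617 = 0.288.
Selectivity toward D falls as C_A falls — high-concentration operation is favoured.

0.288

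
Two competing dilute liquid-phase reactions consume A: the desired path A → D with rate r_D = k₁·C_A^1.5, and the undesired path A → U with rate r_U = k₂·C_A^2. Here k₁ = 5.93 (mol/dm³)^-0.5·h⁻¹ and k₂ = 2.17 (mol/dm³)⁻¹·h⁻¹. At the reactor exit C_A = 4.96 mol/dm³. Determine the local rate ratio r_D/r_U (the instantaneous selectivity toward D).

S_{D/U} = r_D/r_U = (k₁·C_A^1.5)/(k₂·C_A^2) = (k₁/k₂)·C_A^-0.5.
= (5.93×4.960^1.5) / (2.17×4.960^2) = 65.51/53.39 = 1.23.

1.23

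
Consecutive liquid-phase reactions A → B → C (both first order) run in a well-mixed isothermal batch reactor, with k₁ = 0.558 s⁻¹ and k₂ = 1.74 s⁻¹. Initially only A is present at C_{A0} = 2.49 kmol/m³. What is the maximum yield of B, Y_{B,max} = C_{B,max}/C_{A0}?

0.187

For a first-order series the maximum intermediate yield is C_{B,max}/C_{A0} = (k₁/k₂)^[k₂/(k₂−k₁)].
= (0.558/1.74)^(1.74/(1.74−0.558)) = (0.3207)^(1.472) = 0.1875.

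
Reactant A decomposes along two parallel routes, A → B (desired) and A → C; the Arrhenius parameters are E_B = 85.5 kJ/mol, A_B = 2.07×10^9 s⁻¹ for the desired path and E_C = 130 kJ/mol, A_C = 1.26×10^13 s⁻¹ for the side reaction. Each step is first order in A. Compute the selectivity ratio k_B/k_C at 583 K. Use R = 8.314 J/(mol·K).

Since both paths have the same order in A, the concentration cancels and S_{B/C} = k_B/k_C = (A_B/A_C)·exp[(E_C−E_B)/(RT)].
(E_C−E_B)/(RT) = (130−85.5)×10³/(8.314×583) = 44500/4847 = 9.181.
k_B/k_C = (2.07×10^9/1.26×10^13)·exp(9.181) = 1.643×10^-4 × 9709 = 1.60.

1.60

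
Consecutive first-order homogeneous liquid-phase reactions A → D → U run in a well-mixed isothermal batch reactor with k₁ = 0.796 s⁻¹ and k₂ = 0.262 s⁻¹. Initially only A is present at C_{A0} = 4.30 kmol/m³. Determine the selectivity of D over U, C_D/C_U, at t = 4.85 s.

The intermediate concentration in a first-order A→B→C sequence is C_D = k₁C_{A0}(e^(−k₁t) − e^(−k₂t))/(k₂−k₁).
e^(−k₁t) = e^(−0.796×4.85) = e^(−3.861) = 0.02106; e^(−k₂t) = e^(−1.271) = 0.2806.
C_D = 0.796×4.30/(0.262−0.796) × (0.02106−0.2806) = (-6.410)×(-0.2596) = 1.664 kmol/m³.
C_A = C_{A0}e^(−k₁t) = 0.09054 kmol/m³, so C_U = C_{A0}−C_A−C_D = 2.546 kmol/m³; C_D/C_U = 0.654.

0.654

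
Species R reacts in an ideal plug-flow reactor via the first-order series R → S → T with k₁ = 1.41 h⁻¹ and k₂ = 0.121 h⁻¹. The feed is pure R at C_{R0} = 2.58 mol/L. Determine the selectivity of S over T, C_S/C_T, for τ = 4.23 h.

1.89

The intermediate concentration in a first-order A→B→C sequence is C_S = k₁C_{R0}(e^(−k₁τ) − e^(−k₂τ))/(k₂−k₁).
e^(−k₁τ) = e^(−1.41×4.23) = e^(−5.964) = 0.002569; e^(−k₂τ) = e^(−0.5118) = 0.5994.
C_S = 1.41×2.58/(0.121−1.41) × (0.002569−0.5994) = (-2.822)×(-0.5968) = 1.684 mol/L.
C_R = C_{R0}e^(−k₁τ) = 0.006628 mol/L, so C_T = C_{R0}−C_R−C_S = 0.8890 mol/L; C_S/C_T = 1.89.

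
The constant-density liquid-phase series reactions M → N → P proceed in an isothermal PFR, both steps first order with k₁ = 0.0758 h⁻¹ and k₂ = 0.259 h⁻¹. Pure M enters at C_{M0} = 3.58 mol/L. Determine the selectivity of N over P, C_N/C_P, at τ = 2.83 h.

The intermediate concentration in a first-order A→B→C sequence is C_N = k₁C_{M0}(e^(−k₁τ) − e^(−k₂τ))/(k₂−k₁).
e^(−k₁τ) = e^(−0.0758×2.83) = e^(−0.2145) = 0.8069; e^(−k₂τ) = e^(−0.7330) = 0.4805.
C_N = 0.0758×3.58/(0.259−0.0758) × (0.8069−0.4805) = 1.481×0.3265 = 0.4836 mol/L.
C_M = C_{M0}e^(−k₁τ) = 2.889 mol/L, so C_P = C_{M0}−C_M−C_N = 0.2076 mol/L; C_N/C_P = 2.33.

2.33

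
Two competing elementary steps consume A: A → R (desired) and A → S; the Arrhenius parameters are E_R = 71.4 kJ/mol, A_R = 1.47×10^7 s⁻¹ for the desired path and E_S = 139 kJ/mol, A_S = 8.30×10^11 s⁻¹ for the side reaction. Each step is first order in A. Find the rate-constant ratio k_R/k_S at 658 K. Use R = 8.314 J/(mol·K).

With equal orders, S_{R/S} = k_R/k_S = (A_R/A_S)·exp[(E_S−E_R)/(RT)].
(E_S−E_R)/(RT) = (139−71.4)×10³/(8.314×658) = 67600/5471 = 12.36.
k_R/k_S = (1.47×10^7/8.30×10^11)·exp(12.36) = 1.771×10^-5 × 2.326×10^5 = 4.12.
Since E_R < E_S, lowering the temperature improves selectivity toward R.

4.12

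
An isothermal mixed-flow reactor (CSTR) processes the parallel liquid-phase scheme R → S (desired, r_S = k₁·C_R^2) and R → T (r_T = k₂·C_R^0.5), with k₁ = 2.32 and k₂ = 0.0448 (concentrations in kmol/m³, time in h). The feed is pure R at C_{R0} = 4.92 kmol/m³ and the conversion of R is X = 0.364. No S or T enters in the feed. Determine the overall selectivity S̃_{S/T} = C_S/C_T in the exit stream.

Exit C_R = C_{R0}(1−X) = 4.92×0.636 = 3.129 kmol/m³.
A CSTR operates uniformly at the exit composition, giving r_S = 22.72 and r_T = 0.07925 (each k·C_R^n at C_R = 3.129).
Overall selectivity = C_S/C_T = r_Sτ/(r_Tτ) = r_S/r_T = 287.

287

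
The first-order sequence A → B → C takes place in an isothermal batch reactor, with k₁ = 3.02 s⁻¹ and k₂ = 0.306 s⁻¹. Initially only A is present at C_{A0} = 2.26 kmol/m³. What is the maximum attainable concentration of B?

At the optimum, C_{B,max}/C_{A0} = (k₁/k₂)^[k₂/(k₂−k₁)].
= (3.02/0.306)^(0.306/(0.306−3.02)) = (9.869)^(-0.1127) = 0.7725.
C_{B,max} = 0.7725×2.26 = 1.75 kmol/m³.

1.75 kmol/m³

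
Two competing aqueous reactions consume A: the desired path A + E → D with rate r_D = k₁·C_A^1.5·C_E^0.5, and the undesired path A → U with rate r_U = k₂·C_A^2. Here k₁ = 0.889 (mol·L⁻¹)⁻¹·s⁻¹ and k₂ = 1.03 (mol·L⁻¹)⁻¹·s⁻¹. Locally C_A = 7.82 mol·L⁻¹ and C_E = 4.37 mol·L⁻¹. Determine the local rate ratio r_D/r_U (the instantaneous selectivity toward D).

0.645

S_{D/U} = r_D/r_U = (k₁·C_A^1.5·C_E^0.5)/(k₂·C_A^2) = (k₁/k₂)·C_A^-0.5·C_E^0.5.
= (0.889×7.820^1.5×4.370^0.5) / (1.03×7.820^2) = 40.64/62.99 = 0.645.
The undesired path is higher order in A, so low C_A (CSTR or dilute feed) favours D.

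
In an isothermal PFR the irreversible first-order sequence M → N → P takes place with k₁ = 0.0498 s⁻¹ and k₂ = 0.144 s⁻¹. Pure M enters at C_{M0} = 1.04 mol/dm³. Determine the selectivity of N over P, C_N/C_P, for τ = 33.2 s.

0.136

The intermediate concentration in a first-order A→B→C sequence is C_N = k₁C_{M0}(e^(−k₁τ) − e^(−k₂τ))/(k₂−k₁).
e^(−k₁τ) = e^(−0.0498×33.2) = e^(−1.653) = 0.1914; e^(−k₂τ) = e^(−4.781) = 0.008389.
C_N = 0.0498×1.04/(0.144−0.0498) × (0.1914−0.008389) = 0.5498×0.1830 = 0.1006 mol/dm³.
C_M = C_{M0}e^(−k₁τ) = 0.1991 mol/dm³, so C_P = C_{M0}−C_M−C_N = 0.7403 mol/dm³; C_N/C_P = 0.136.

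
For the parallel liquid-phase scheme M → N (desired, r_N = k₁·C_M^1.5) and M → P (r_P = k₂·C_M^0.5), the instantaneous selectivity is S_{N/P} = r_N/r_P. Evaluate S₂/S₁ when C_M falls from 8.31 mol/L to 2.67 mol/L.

0.321

S_{N/P} = (k₁/k₂)·C_M, so S₂/S₁ = (C_{M,2}/C_{M,1}).
= 2.67/8.31 = 0.321.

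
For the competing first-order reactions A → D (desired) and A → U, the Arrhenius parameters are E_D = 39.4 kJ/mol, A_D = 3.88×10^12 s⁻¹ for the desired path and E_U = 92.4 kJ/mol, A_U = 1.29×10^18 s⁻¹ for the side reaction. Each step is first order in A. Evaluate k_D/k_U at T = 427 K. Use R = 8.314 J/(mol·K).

9.16

k_D/k_U = (A_D/A_U)·exp[−(E_D−E_U)/(RT)] = (A_D/A_U)·exp[(E_U−E_D)/(RT)].
(E_U−E_D)/(RT) = (92.4−39.4)×10³/(8.314×427) = 53000/3550 = 14.93.
k_D/k_U = (3.88×10^12/1.29×10^18)·exp(14.93) = 3.008×10^-6 × 3.046×10^6 = 9.16.
Since E_D < E_U, lowering the temperature improves selectivity toward D.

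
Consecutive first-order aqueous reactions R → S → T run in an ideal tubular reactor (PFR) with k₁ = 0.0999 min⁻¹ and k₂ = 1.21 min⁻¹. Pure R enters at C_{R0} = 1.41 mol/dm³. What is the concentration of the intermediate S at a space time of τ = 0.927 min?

Solving the coupled first-order balances gives C_S(τ) = [k₁/(k₂−k₁)]·C_{R0}·(e^(−k₁τ) − e^(−k₂τ)).
e^(−k₁τ) = e^(−0.0999×0.927) = e^(−0.09261) = 0.9116; e^(−k₂τ) = e^(−1.122) = 0.3257.
C_S = 0.0999×1.41/(1.21−0.0999) × (0.9116−0.3257) = 0.1269×0.5858 = 0.07433 mol/dm³.

0.0743 mol/dm³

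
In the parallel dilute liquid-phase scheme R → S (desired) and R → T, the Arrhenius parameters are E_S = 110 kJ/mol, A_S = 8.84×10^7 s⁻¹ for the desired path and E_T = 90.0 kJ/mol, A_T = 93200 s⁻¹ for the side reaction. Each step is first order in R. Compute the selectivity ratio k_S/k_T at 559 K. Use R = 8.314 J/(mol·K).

12.8

Since both paths have the same order in R, the concentration cancels and S_{S/T} = k_S/k_T = (A_S/A_T)·exp[(E_T−E_S)/(RT)].
(E_T−E_S)/(RT) = (90.0−110)×10³/(8.314×559) = -20000/4648 = -4.303.
k_S/k_T = (8.84×10^7/93200)·exp(-4.303) = 948.5 × 0.01352 = 12.8.
Since E_S > E_T, raising the temperature improves selectivity toward S.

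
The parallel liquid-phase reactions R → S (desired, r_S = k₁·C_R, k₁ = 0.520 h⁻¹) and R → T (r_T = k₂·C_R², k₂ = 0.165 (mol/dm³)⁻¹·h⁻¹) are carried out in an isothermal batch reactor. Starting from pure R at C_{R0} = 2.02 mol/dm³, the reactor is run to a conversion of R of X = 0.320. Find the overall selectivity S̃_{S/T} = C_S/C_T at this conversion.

C_R = C_{R0}(1−X) = 1.374 mol/dm³.
Along a PFR/batch, dC_S/dC_R = −r_S/(r_S+r_T) = −k₁/(k₁+k₂·C_R).
Integrating from C_{R0} to C_R: C_S = (0.520/0.165)·ln[(0.520+0.165·2.02)/(0.520+0.165·1.37)] = 3.152·ln(0.8533/0.7466) = 0.4208 mol/dm³.
C_T = (C_{R0}−C_R)−C_S = 0.2256 mol/dm³; S̃_{S/T} = 0.4208/0.2256 = 1.87.

1.87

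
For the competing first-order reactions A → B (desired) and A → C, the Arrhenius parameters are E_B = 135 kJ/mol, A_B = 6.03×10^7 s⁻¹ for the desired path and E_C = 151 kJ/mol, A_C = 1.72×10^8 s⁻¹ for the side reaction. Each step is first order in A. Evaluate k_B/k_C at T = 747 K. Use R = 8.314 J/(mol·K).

4.61

k_B/k_C = (A_B/A_C)·exp[−(E_B−E_C)/(RT)] = (A_B/A_C)·exp[(E_C−E_B)/(RT)].
(E_C−E_B)/(RT) = (151−135)×10³/(8.314×747) = 16000/6211 = 2.576.
k_B/k_C = (6.03×10^7/1.72×10^8)·exp(2.576) = 0.3506 × 13.15 = 4.61.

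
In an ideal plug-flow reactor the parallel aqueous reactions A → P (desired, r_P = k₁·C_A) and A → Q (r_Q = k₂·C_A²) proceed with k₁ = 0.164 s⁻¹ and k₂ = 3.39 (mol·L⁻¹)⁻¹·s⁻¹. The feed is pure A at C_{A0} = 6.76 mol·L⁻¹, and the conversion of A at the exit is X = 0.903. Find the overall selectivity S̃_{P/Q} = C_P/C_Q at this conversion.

C_A = C_{A0}(1−X) = 0.6557 mol·L⁻¹.
Along a PFR/batch, dC_P/dC_A = −r_P/(r_P+r_Q) = −k₁/(k₁+k₂·C_A).
Integrating from C_{A0} to C_A: C_P = (0.164/3.39)·ln[(0.164+3.39·6.76)/(0.164+3.39·0.656)] = 0.04838·ln(23.08/2.387) = 0.1098 mol·L⁻¹.
C_Q = (C_{A0}−C_A)−C_P = 5.995 mol·L⁻¹; S̃_{P/Q} = 0.1098/5.995 = 0.0183.

0.0183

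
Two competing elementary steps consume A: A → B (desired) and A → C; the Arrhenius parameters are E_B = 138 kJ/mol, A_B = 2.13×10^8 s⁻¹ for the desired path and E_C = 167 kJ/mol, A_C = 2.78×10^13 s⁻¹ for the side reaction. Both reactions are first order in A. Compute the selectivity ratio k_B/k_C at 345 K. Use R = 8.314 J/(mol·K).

0.188

k_B/k_C = (A_B/A_C)·exp[−(E_B−E_C)/(RT)] = (A_B/A_C)·exp[(E_C−E_B)/(RT)].
(E_C−E_B)/(RT) = (167−138)×10³/(8.314×345) = 29000/2868 = 10.11.
k_B/k_C = (2.13×10^8/2.78×10^13)·exp(10.11) = 7.662×10^-6 × 24598 = 0.188.
Since E_B < E_C, lowering the temperature improves selectivity toward B.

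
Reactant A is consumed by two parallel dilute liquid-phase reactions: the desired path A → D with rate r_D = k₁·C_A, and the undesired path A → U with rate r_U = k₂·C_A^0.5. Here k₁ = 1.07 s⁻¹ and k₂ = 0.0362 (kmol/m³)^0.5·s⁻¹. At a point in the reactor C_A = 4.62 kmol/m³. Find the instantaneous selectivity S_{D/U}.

S_{D/U} = r_D/r_U = (k₁·C_A)/(k₂·C_A^0.5) = (k₁/k₂)·C_A^0.5.
= (1.07×4.620) / (0.0362×4.620^0.5) = 4.943/0.07781 = 63.5.
Since the desired path is higher order in A, keeping C_A high (PFR or concentrated feed) favours D.

63.5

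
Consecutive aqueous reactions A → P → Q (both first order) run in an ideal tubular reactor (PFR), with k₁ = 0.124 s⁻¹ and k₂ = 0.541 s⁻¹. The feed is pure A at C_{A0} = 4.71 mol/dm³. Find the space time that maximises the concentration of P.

For first-order series the maximum of C_P occurs at τ_opt = ln(k₂/k₁)/(k₂−k₁).
= ln(0.541/0.124)/(0.541−0.124) = ln(4.363)/0.4170 = 1.473/0.4170 = 3.53 s.

3.53 s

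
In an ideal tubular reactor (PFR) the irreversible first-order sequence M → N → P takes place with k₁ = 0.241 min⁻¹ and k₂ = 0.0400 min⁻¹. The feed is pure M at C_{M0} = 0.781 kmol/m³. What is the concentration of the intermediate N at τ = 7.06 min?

0.535 kmol/m³

The intermediate concentration in a first-order A→B→C sequence is C_N = k₁C_{M0}(e^(−k₁τ) − e^(−k₂τ))/(k₂−k₁).
e^(−k₁τ) = e^(−0.241×7.06) = e^(−1.701) = 0.1824; e^(−k₂τ) = e^(−0.2824) = 0.7540.
C_N = 0.241×0.781/(0.0400−0.241) × (0.1824−0.7540) = (-0.9364)×(-0.5716) = 0.5352 kmol/m³.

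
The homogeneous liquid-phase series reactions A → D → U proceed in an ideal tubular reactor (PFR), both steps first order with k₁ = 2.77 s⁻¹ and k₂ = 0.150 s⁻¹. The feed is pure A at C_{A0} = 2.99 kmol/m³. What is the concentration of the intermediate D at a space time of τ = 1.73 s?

Solving the coupled first-order balances gives C_D(τ) = [k₁/(k₂−k₁)]·C_{A0}·(e^(−k₁τ) − e^(−k₂τ)).
e^(−k₁τ) = e^(−2.77×1.73) = e^(−4.792) = 0.008295; e^(−k₂τ) = e^(−0.2595) = 0.7714.
C_D = 2.77×2.99/(0.150−2.77) × (0.008295−0.7714) = (-3.161)×(-0.7631) = 2.412 kmol/m³.

2.41 kmol/m³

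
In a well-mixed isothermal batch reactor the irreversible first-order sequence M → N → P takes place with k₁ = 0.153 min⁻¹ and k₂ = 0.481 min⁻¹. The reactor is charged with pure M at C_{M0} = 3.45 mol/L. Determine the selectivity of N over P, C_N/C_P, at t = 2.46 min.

Solving the coupled first-order balances gives C_N(t) = [k₁/(k₂−k₁)]·C_{M0}·(e^(−k₁t) − e^(−k₂t)).
e^(−k₁t) = e^(−0.153×2.46) = e^(−0.3764) = 0.6863; e^(−k₂t) = e^(−1.183) = 0.3063.
C_N = 0.153×3.45/(0.481−0.153) × (0.6863−0.3063) = 1.609×0.3801 = 0.6116 mol/L.
C_M = C_{M0}e^(−k₁t) = 2.368 mol/L, so C_P = C_{M0}−C_M−C_N = 0.4705 mol/L; C_N/C_P = 1.30.

1.30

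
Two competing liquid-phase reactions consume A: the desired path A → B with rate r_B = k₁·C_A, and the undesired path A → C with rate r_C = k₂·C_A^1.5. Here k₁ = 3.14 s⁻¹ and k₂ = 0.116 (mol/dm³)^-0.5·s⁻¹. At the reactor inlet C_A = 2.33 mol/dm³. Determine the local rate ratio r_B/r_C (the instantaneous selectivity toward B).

17.7

S_{B/C} = r_B/r_C = (k₁·C_A)/(k₂·C_A^1.5) = (k₁/k₂)·C_A^-0.5.
= (3.14×2.330) / (0.116×2.330^1.5) = 7.316/0.4126 = 17.7.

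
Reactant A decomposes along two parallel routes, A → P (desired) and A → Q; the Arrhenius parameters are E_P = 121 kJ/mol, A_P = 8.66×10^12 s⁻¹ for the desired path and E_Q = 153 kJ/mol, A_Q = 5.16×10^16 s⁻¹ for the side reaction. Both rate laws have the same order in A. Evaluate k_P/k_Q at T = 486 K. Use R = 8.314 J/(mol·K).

k_P/k_Q = (A_P/A_Q)·exp[−(E_P−E_Q)/(RT)] = (A_P/A_Q)·exp[(E_Q−E_P)/(RT)].
(E_Q−E_P)/(RT) = (153−121)×10³/(8.314×486) = 32000/4041 = 7.920.
k_P/k_Q = (8.66×10^12/5.16×10^16)·exp(7.920) = 1.678×10^-4 × 2751 = 0.462.

0.462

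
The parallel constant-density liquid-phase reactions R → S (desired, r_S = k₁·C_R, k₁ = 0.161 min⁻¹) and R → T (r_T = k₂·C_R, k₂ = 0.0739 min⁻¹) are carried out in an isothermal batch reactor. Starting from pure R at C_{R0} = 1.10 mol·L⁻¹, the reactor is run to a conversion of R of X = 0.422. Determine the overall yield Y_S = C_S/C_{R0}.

C_R = C_{R0}(1−X) = 0.6358 mol·L⁻¹.
Both paths are first order in R, so the instantaneous fraction to S is constant: dC_S/d(−C_R) = k₁/(k₁+k₂) = 0.6854.
C_S = 0.6854·(C_{R0}−C_R) = 0.6854×0.4642 = 0.318 mol·L⁻¹.
Y_S = C_S/C_{R0} = 0.3182/1.10 = 0.289.

0.289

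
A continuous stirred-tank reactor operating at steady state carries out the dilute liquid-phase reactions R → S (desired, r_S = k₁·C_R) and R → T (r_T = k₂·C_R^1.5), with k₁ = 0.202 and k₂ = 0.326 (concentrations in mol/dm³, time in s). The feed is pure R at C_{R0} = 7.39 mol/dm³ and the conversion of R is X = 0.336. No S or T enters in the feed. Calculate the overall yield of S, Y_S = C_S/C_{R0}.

0.0734

Exit C_R = C_{R0}(1−X) = 7.39×0.664 = 4.907 mol/dm³.
Rates in a CSTR are evaluated at the outlet concentration: r_S = 0.202×4.907 = 0.9912, r_T = 0.326×4.907^1.5 = 3.544.
Fraction of consumed R going to S: r_S/(r_S+r_T) = 0.2186.
C_S = 0.2186·C_{R0}·X = 0.2186×7.39×0.336 = 0.543 mol/dm³; Y_S = C_S/C_{R0} = 0.0734.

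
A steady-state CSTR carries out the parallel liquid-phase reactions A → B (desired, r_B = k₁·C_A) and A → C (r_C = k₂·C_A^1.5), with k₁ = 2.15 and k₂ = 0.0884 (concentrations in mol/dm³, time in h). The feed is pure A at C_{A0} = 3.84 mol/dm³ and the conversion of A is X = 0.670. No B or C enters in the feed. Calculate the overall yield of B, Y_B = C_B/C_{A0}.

0.640

Exit C_A = C_{A0}(1−X) = 3.84×0.330 = 1.267 mol/dm³.
In a CSTR the entire volume is at exit conditions, so r_B = 2.15×1.267 = 2.724 and r_C = 0.0884×1.267^1.5 = 0.1261.
Fraction of consumed A going to B: r_B/(r_B+r_C) = 0.9558.
C_B = 0.9558·C_{A0}·X = 0.9558×3.84×0.670 = 2.46 mol/dm³; Y_B = C_B/C_{A0} = 0.640.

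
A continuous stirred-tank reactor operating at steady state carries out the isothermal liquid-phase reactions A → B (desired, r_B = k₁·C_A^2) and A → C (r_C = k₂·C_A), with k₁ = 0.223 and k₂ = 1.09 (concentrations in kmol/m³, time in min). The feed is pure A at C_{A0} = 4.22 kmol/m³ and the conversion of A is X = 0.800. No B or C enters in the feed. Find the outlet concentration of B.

0.497 kmol/m³

Exit C_A = C_{A0}(1−X) = 4.22×0.200 = 0.8440 kmol/m³.
In a CSTR the entire volume is at exit conditions, so r_B = 0.223×0.8440^2 = 0.1589 and r_C = 1.09×0.8440 = 0.9200.
Fraction of consumed A going to B: r_B/(r_B+r_C) = 0.1472.
C_B = 0.1472·C_{A0}·X = 0.1472×4.22×0.800 = 0.497 kmol/m³.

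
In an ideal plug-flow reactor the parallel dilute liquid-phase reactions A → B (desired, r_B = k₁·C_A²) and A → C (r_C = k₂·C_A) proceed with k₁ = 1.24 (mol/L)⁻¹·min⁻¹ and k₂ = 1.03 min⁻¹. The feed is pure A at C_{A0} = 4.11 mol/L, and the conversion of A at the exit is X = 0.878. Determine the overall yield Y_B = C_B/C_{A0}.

C_A = C_{A0}(1−X) = 0.5014 mol/L.
Along a PFR/batch, dC_C/dC_A = −r_C/(r_B+r_C) = −k₂/(k₂+k₁·C_A).
Integrating from C_{A0} to C_A: C_C = (1.03/1.24)·ln[(1.03+1.24·4.11)/(1.03+1.24·0.501)] = 0.8306·ln(6.126/1.652) = 1.089 mol/L.
Then C_B = (C_{A0}−C_A) − C_C = 3.609 − 1.089 = 2.520 mol/L.
Y_B = C_B/C_{A0} = 2.520/4.11 = 0.613.

0.613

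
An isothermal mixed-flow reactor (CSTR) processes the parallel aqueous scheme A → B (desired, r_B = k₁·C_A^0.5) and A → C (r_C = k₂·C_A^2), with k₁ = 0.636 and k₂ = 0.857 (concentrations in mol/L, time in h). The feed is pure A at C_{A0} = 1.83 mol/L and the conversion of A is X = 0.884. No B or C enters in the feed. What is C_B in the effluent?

Exit C_A = C_{A0}(1−X) = 1.83×0.116 = 0.2123 mol/L.
In a CSTR the entire volume is at exit conditions, so r_B = 0.636×0.2123^0.5 = 0.2930 and r_C = 0.857×0.2123^2 = 0.03862.
Fraction of consumed A going to B: r_B/(r_B+r_C) = 0.8836.
C_B = 0.8836·C_{A0}·X = 0.8836×1.83×0.884 = 1.43 mol/L.

1.43 mol/L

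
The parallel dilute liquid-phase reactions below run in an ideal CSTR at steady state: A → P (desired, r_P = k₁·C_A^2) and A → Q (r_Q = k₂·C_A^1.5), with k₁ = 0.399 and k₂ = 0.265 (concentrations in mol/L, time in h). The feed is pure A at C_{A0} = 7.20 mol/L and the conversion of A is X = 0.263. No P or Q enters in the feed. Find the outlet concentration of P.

Exit C_A = C_{A0}(1−X) = 7.20×0.737 = 5.306 mol/L.
In a CSTR the entire volume is at exit conditions, so r_P = 0.399×5.306^2 = 11.23 and r_Q = 0.265×5.306^1.5 = 3.239.
Fraction of consumed A going to P: r_P/(r_P+r_Q) = 0.7762.
C_P = 0.7762·C_{A0}·X = 0.7762×7.20×0.263 = 1.47 mol/L.

1.47 mol/L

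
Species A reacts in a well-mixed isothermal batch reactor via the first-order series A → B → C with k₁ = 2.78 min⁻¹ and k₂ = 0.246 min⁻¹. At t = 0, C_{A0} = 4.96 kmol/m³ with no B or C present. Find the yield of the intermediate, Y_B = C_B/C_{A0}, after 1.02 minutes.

0.789

The intermediate concentration in a first-order A→B→C sequence is C_B = k₁C_{A0}(e^(−k₁t) − e^(−k₂t))/(k₂−k₁).
e^(−k₁t) = e^(−2.78×1.02) = e^(−2.836) = 0.05868; e^(−k₂t) = e^(−0.2509) = 0.7781.
C_B = 2.78×4.96/(0.246−2.78) × (0.05868−0.7781) = (-5.442)×(-0.7194) = 3.915 kmol/m³.
Y_B = C_B/C_{A0} = 3.915/4.96 = 0.789.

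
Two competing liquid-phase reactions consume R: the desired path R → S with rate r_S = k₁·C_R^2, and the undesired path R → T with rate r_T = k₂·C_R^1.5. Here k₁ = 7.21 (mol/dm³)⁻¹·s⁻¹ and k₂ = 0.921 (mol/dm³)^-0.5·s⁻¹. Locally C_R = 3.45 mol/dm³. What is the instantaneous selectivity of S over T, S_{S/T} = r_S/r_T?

14.5

S_{S/T} = r_S/r_T = (k₁·C_R^2)/(k₂·C_R^1.5) = (k₁/k₂)·C_R^0.5.
= (7.21×3.450^2) / (0.921×3.450^1.5) = 85.82/5.902 = 14.5.
Since the desired path is higher order in R, keeping C_R high (PFR or concentrated feed) favours S.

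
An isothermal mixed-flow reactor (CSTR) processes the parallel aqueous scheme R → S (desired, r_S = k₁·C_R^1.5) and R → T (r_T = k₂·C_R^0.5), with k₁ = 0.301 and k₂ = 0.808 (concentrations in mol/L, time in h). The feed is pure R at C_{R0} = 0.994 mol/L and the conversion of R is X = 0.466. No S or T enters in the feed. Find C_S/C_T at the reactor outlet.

0.198

Exit C_R = C_{R0}(1−X) = 0.994×0.534 = 0.5308 mol/L.
In a CSTR the entire volume is at exit conditions, so r_S = 0.301×0.5308^1.5 = 0.1164 and r_T = 0.808×0.5308^0.5 = 0.5887.
Overall selectivity = C_S/C_T = r_Sτ/(r_Tτ) = r_S/r_T = 0.198.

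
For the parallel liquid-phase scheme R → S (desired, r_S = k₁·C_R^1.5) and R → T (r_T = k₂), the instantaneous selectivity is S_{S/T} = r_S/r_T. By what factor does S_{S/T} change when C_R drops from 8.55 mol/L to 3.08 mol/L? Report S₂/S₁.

0.216

S_{S/T} = (k₁/k₂)·C_R^1.5, so S₂/S₁ = (C_{R,2}/C_{R,1})^1.5.
= (3.08/8.55)^1.5 = (0.3602)^1.5 = 0.216.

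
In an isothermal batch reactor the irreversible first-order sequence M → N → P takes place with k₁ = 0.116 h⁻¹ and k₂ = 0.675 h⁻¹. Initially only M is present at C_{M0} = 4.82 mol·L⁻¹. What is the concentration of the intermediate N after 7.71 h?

0.403 mol·L⁻¹

The intermediate concentration in a first-order A→B→C sequence is C_N = k₁C_{M0}(e^(−k₁t) − e^(−k₂t))/(k₂−k₁).
e^(−k₁t) = e^(−0.116×7.71) = e^(−0.8944) = 0.4089; e^(−k₂t) = e^(−5.204) = 0.005493.
C_N = 0.116×4.82/(0.675−0.116) × (0.4089−0.005493) = 1.000×0.4034 = 0.4035 mol·L⁻¹.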